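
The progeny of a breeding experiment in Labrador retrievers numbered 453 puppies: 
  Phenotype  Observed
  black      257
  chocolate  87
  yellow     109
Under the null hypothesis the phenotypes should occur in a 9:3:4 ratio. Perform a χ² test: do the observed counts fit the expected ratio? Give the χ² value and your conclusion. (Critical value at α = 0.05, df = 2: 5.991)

0.228; consistent

The 9:3:4 ratio has 16 parts, so with N = 453 the expected counts are:
  black: 453 × 9/16 = 254.8125
  chocolate: 453 × 3/16 = 84.9375
  yellow: 453 × 4/16 = 113.25
χ² = Σ (O − E)² / E
  black: (257 − 254.8125)² / 254.8125 = 0.0188
  chocolate: (87 − 84.9375)² / 84.9375 = 0.0501
  yellow: (109 − 113.25)² / 113.25 = 0.1595
χ² = 0.0188 + 0.0501 + 0.1595 = 0.2284 ≈ 0.228
Degrees of freedom = 3 − 1 = 2; critical value at α = 0.05 is 5.991.
Since 0.228 < 5.991, we fail to reject the null hypothesis — the data are consistent with the 9:3:4 ratio.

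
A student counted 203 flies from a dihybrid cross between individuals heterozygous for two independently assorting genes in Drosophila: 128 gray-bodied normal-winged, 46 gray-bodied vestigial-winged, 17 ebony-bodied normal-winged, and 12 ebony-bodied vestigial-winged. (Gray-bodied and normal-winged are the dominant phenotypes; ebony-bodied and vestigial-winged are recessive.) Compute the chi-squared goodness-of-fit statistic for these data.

15.019

A dihybrid F₂ with independent assortment and complete dominance at both loci gives a 9:3:3:1 phenotypic ratio.
Under the 9:3:3:1 hypothesis (Σ ratio = 16, N = 203):
  gray-bodied normal-winged: 203 × 9/16 = 114.1875
  gray-bodied vestigial-winged: 203 × 3/16 = 38.0625
  ebony-bodied normal-winged: 203 × 3/16 = 38.0625
  ebony-bodied vestigial-winged: 203 × 1/16 = 12.6875
χ² = Σ (O − E)² / E
  gray-bodied normal-winged: (128 − 114.1875)² / 114.1875 = 1.6708
  gray-bodied vestigial-winged: (46 − 38.0625)² / 38.0625 = 1.6553
  ebony-bodied normal-winged: (17 − 38.0625)² / 38.0625 = 11.6553
  ebony-bodied vestigial-winged: (12 − 12.6875)² / 12.6875 = 0.0373
χ² = 1.6708 + 1.6553 + 11.6553 + 0.0373 = 15.0187 ≈ 15.019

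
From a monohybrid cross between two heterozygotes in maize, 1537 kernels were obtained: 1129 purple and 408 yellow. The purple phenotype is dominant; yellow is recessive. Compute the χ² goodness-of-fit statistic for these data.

For a monohybrid cross between heterozygotes with complete dominance, the expected phenotypic ratio is 3:1.
Expected counts for N = 1537 under a 3:1 ratio (total parts = 4):
  purple: 1537 × 3/4 = 1152.75
  yellow: 1537 × 1/4 = 384.25
χ² = Σ (O − E)² / E
  purple: (1129 − 1152.75)² / 1152.75 = 0.4893
  yellow: (408 − 384.25)² / 384.25 = 1.4680
χ² = 0.4893 + 1.4680 = 1.9573 ≈ 1.957

1.957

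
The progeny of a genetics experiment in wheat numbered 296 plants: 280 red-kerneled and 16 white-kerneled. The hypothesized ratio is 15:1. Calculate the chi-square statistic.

0.360

Expected counts for N = 296 under a 15:1 ratio (total parts = 16):
  red-kerneled: 296 × 15/16 = 277.5
  white-kerneled: 296 × 1/16 = 18.5
χ² = Σ (O − E)² / E
  red-kerneled: (280 − 277.5)² / 277.5 = 0.0225
  white-kerneled: (16 − 18.5)² / 18.5 = 0.3378
χ² = 0.0225 + 0.3378 = 0.3603 ≈ 0.360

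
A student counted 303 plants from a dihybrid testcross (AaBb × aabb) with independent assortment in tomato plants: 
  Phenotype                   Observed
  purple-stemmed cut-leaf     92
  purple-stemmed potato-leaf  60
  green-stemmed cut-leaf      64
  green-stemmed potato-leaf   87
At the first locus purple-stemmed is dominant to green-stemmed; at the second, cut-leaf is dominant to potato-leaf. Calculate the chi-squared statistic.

A dihybrid testcross with independent assortment gives a 1:1:1:1 ratio.
Expected counts for N = 303 under a 1:1:1:1 ratio (total parts = 4):
  purple-stemmed cut-leaf: 303 × 1/4 = 75.75
  purple-stemmed potato-leaf: 303 × 1/4 = 75.75
  green-stemmed cut-leaf: 303 × 1/4 = 75.75
  green-stemmed potato-leaf: 303 × 1/4 = 75.75
χ² = Σ (O − E)² / E
  purple-stemmed cut-leaf: (92 − 75.75)² / 75.75 = 3.4860
  purple-stemmed potato-leaf: (60 − 75.75)² / 75.75 = 3.2748
  green-stemmed cut-leaf: (64 − 75.75)² / 75.75 = 1.8226
  green-stemmed potato-leaf: (87 − 75.75)² / 75.75 = 1.6708
χ² = 3.4860 + 3.2748 + 1.8226 + 1.6708 = 10.2542 ≈ 10.254

10.254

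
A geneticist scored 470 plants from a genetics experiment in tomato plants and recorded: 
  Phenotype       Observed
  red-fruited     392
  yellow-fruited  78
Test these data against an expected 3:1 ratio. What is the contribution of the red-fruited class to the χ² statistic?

4.426

The 3:1 ratio has 4 parts, so with N = 470 the expected counts are:
  red-fruited: 470 × 3/4 = 352.5
  yellow-fruited: 470 × 1/4 = 117.5
Contribution of red-fruited: (392 − 352.5)² / 352.5 = 4.4262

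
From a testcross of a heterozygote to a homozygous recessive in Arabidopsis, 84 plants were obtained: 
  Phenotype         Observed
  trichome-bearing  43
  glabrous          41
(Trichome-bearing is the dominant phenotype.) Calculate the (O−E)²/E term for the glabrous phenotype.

A testcross of a heterozygote (Aa × aa) gives a 1:1 phenotypic ratio.
Under the 1:1 hypothesis (Σ ratio = 2, N = 84):
  trichome-bearing: 84 × 1/2 = 42
  glabrous: 84 × 1/2 = 42
Contribution of glabrous: (41 − 42)² / 42 = 0.0238

0.024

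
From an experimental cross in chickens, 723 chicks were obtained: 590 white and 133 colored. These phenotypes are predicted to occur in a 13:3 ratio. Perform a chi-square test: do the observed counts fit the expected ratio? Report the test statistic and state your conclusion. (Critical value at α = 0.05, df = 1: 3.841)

0.060; consistent

Under the 13:3 hypothesis (Σ ratio = 16, N = 723):
  white: 723 × 13/16 = 587.4375
  colored: 723 × 3/16 = 135.5625
χ² = Σ (O − E)² / E
  white: (590 − 587.4375)² / 587.4375 = 0.0112
  colored: (133 − 135.5625)² / 135.5625 = 0.0484
χ² = 0.0112 + 0.0484 = 0.0596 ≈ 0.060
Degrees of freedom = 2 − 1 = 1; critical value at α = 0.05 is 3.841.
Since 0.060 < 3.841, we fail to reject the null hypothesis — the data are consistent with the 13:3 ratio.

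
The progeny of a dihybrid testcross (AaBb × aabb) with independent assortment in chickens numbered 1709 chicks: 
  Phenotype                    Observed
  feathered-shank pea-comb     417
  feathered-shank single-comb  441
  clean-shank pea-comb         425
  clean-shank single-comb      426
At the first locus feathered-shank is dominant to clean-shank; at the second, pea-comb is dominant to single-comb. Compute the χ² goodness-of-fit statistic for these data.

A dihybrid testcross with independent assortment gives a 1:1:1:1 ratio.
The 1:1:1:1 ratio has 4 parts, so with N = 1709 the expected counts are:
  feathered-shank pea-comb: 1709 × 1/4 = 427.25
  feathered-shank single-comb: 1709 × 1/4 = 427.25
  clean-shank pea-comb: 1709 × 1/4 = 427.25
  clean-shank single-comb: 1709 × 1/4 = 427.25
χ² = Σ (O − E)² / E
  feathered-shank pea-comb: (417 − 427.25)² / 427.25 = 0.2459
  feathered-shank single-comb: (441 − 427.25)² / 427.25 = 0.4425
  clean-shank pea-comb: (425 − 427.25)² / 427.25 = 0.0118
  clean-shank single-comb: (426 − 427.25)² / 427.25 = 0.0037
χ² = 0.2459 + 0.4425 + 0.0118 + 0.0037 = 0.7039 ≈ 0.704

0.704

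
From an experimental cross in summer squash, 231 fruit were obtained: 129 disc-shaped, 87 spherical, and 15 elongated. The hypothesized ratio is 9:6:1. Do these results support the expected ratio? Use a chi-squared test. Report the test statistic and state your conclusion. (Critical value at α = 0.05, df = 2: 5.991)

Expected counts for N = 231 under a 9:6:1 ratio (total parts = 16):
  disc-shaped: 231 × 9/16 = 129.9375
  spherical: 231 × 6/16 = 86.625
  elongated: 231 × 1/16 = 14.4375
χ² = Σ (O − E)² / E
  disc-shaped: (129 − 129.9375)² / 129.9375 = 0.0068
  spherical: (87 − 86.625)² / 86.625 = 0.0016
  elongated: (15 − 14.4375)² / 14.4375 = 0.0219
χ² = 0.0068 + 0.0016 + 0.0219 = 0.0303 ≈ 0.030
Degrees of freedom = 3 − 1 = 2; critical value at α = 0.05 is 5.991.
Since 0.030 < 5.991, we fail to reject the null hypothesis — the data are consistent with the 9:6:1 ratio.

0.030; consistent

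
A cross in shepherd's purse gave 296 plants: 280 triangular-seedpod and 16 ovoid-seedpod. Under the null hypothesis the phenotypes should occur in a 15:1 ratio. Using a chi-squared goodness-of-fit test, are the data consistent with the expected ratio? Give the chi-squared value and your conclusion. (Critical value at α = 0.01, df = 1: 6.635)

Expected counts for N = 296 under a 15:1 ratio (total parts = 16):
  triangular-seedpod: 296 × 15/16 = 277.5
  ovoid-seedpod: 296 × 1/16 = 18.5
χ² = Σ (O − E)² / E
  triangular-seedpod: (280 − 277.5)² / 277.5 = 0.0225
  ovoid-seedpod: (16 − 18.5)² / 18.5 = 0.3378
χ² = 0.0225 + 0.3378 = 0.3603 ≈ 0.360
Degrees of freedom = 2 − 1 = 1; critical value at α = 0.01 is 6.635.
Since 0.360 < 6.635, we fail to reject the null hypothesis — the data are consistent with the 15:1 ratio.

0.360; consistent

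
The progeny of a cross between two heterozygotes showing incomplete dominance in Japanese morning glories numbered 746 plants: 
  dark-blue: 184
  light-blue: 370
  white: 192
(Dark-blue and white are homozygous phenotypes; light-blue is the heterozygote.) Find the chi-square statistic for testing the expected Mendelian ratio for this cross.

With incomplete dominance, a heterozygote × heterozygote cross gives a 1:2:1 phenotypic ratio.
Expected counts for N = 746 under a 1:2:1 ratio (total parts = 4):
  dark-blue: 746 × 1/4 = 186.5
  light-blue: 746 × 2/4 = 373
  white: 746 × 1/4 = 186.5
χ² = Σ (O − E)² / E
  dark-blue: (184 − 186.5)² / 186.5 = 0.0335
  light-blue: (370 − 373)² / 373 = 0.0241
  white: (192 − 186.5)² / 186.5 = 0.1622
χ² = 0.0335 + 0.0241 + 0.1622 = 0.2198 ≈ 0.220

0.220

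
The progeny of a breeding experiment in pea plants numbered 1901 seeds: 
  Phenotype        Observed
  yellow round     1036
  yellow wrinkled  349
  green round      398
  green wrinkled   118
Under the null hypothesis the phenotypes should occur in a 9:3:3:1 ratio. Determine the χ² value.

6.045

Total ratio parts = 16. Expected numbers out of 1901:
  yellow round: 1901 × 9/16 = 1069.3125
  yellow wrinkled: 1901 × 3/16 = 356.4375
  green round: 1901 × 3/16 = 356.4375
  green wrinkled: 1901 × 1/16 = 118.8125
χ² = Σ (O − E)² / E
  yellow round: (1036 − 1069.3125)² / 1069.3125 = 1.0378
  yellow wrinkled: (349 − 356.4375)² / 356.4375 = 0.1552
  green round: (398 − 356.4375)² / 356.4375 = 4.8464
  green wrinkled: (118 − 118.8125)² / 118.8125 = 0.0056
χ² = 1.0378 + 0.1552 + 4.8464 + 0.0056 = 6.045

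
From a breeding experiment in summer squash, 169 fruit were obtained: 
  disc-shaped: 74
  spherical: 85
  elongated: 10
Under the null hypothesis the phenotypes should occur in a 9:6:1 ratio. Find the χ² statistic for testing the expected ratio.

12.076

Total ratio parts = 16. Expected numbers out of 169:
  disc-shaped: 169 × 9/16 = 95.0625
  spherical: 169 × 6/16 = 63.375
  elongated: 169 × 1/16 = 10.5625
χ² = Σ (O − E)² / E
  disc-shaped: (74 − 95.0625)² / 95.0625 = 4.6667
  spherical: (85 − 63.375)² / 63.375 = 7.3789
  elongated: (10 − 10.5625)² / 10.5625 = 0.0300
χ² = 4.6667 + 7.3789 + 0.0300 = 12.0756 ≈ 12.076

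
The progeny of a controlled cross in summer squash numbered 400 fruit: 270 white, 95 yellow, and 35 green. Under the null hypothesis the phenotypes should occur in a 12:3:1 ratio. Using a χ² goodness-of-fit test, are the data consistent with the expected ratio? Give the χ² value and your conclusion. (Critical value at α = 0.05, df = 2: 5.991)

12.333; not consistent

Total ratio parts = 16. Expected numbers out of 400:
  white: 400 × 12/16 = 300
  yellow: 400 × 3/16 = 75
  green: 400 × 1/16 = 25
χ² = Σ (O − E)² / E
  white: (270 − 300)² / 300 = 3.0000
  yellow: (95 − 75)² / 75 = 5.3333
  green: (35 − 25)² / 25 = 4.0000
χ² = 3.0000 + 5.3333 + 4.0000 = 12.3333 ≈ 12.333
Degrees of freedom = 3 − 1 = 2; critical value at α = 0.05 is 5.991.
Since 12.333 > 5.991, we reject the null hypothesis — the data do not fit the 12:3:1 ratio.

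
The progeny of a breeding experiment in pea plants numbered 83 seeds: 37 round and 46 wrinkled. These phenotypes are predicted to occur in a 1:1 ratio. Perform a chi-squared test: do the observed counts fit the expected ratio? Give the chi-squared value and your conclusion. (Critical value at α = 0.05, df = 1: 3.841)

0.976; consistent

Under the 1:1 hypothesis (Σ ratio = 2, N = 83):
  round: 83 × 1/2 = 41.5
  wrinkled: 83 × 1/2 = 41.5
χ² = Σ (O − E)² / E
  round: (37 − 41.5)² / 41.5 = 0.4880
  wrinkled: (46 − 41.5)² / 41.5 = 0.4880
χ² = 0.4880 + 0.4880 = 0.976
Degrees of freedom = 2 − 1 = 1; critical value at α = 0.05 is 3.841.
Since 0.976 < 3.841, we fail to reject the null hypothesis — the data are consistent with the 1:1 ratio.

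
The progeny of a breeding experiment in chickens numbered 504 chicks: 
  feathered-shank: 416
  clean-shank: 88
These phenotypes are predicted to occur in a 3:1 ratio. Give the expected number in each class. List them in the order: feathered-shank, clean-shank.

378, 126

Under the 3:1 hypothesis (Σ ratio = 4, N = 504):
  feathered-shank: 504 × 3/4 = 378
  clean-shank: 504 × 1/4 = 126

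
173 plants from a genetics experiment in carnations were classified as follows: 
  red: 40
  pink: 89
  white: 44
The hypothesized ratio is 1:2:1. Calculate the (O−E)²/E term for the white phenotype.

Total ratio parts = 4. Expected numbers out of 173:
  red: 173 × 1/4 = 43.25
  pink: 173 × 2/4 = 86.5
  white: 173 × 1/4 = 43.25
Contribution of white: (44 − 43.25)² / 43.25 = 0.0130

0.013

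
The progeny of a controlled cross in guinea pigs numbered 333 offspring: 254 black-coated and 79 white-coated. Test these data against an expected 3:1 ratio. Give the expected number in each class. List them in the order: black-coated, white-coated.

249.75, 83.25

Under the 3:1 hypothesis (Σ ratio = 4, N = 333):
  black-coated: 333 × 3/4 = 249.75
  white-coated: 333 × 1/4 = 83.25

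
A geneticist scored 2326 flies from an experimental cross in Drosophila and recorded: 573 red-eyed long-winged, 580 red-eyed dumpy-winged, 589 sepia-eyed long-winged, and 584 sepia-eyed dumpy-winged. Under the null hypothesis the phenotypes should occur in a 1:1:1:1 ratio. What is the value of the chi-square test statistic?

Total ratio parts = 4. Expected numbers out of 2326:
  red-eyed long-winged: 2326 × 1/4 = 581.5
  red-eyed dumpy-winged: 2326 × 1/4 = 581.5
  sepia-eyed long-winged: 2326 × 1/4 = 581.5
  sepia-eyed dumpy-winged: 2326 × 1/4 = 581.5
χ² = Σ (O − E)² / E
  red-eyed long-winged: (573 − 581.5)² / 581.5 = 0.1242
  red-eyed dumpy-winged: (580 − 581.5)² / 581.5 = 0.0039
  sepia-eyed long-winged: (589 − 581.5)² / 581.5 = 0.0967
  sepia-eyed dumpy-winged: (584 − 581.5)² / 581.5 = 0.0107
χ² = 0.1242 + 0.0039 + 0.0967 + 0.0107 = 0.2355 ≈ 0.236

0.236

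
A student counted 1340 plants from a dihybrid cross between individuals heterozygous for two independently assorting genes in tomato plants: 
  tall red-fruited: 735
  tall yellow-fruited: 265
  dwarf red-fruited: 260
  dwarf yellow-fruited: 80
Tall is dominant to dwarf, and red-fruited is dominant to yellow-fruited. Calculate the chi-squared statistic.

1.692

A dihybrid F₂ with independent assortment and complete dominance at both loci gives a 9:3:3:1 phenotypic ratio.
The 9:3:3:1 ratio has 16 parts, so with N = 1340 the expected counts are:
  tall red-fruited: 1340 × 9/16 = 753.75
  tall yellow-fruited: 1340 × 3/16 = 251.25
  dwarf red-fruited: 1340 × 3/16 = 251.25
  dwarf yellow-fruited: 1340 × 1/16 = 83.75
χ² = Σ (O − E)² / E
  tall red-fruited: (735 − 753.75)² / 753.75 = 0.4664
  tall yellow-fruited: (265 − 251.25)² / 251.25 = 0.7525
  dwarf red-fruited: (260 − 251.25)² / 251.25 = 0.3047
  dwarf yellow-fruited: (80 − 83.75)² / 83.75 = 0.1679
χ² = 0.4664 + 0.7525 + 0.3047 + 0.1679 = 1.6915 ≈ 1.692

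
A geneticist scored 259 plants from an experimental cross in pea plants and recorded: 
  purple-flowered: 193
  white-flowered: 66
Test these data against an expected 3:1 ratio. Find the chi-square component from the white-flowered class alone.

0.024

The 3:1 ratio has 4 parts, so with N = 259 the expected counts are:
  purple-flowered: 259 × 3/4 = 194.25
  white-flowered: 259 × 1/4 = 64.75
Contribution of white-flowered: (66 − 64.75)² / 64.75 = 0.0241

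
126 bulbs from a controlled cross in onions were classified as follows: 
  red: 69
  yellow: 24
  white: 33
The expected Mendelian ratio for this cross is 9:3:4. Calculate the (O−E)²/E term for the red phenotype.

Total ratio parts = 16. Expected numbers out of 126:
  red: 126 × 9/16 = 70.875
  yellow: 126 × 3/16 = 23.625
  white: 126 × 4/16 = 31.5
Contribution of red: (69 − 70.875)² / 70.875 = 0.0496

0.050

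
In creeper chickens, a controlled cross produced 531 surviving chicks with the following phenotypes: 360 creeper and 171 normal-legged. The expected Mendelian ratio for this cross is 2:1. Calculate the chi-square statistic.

0.305

The 2:1 ratio has 3 parts, so with N = 531 the expected counts are:
  creeper: 531 × 2/3 = 354
  normal-legged: 531 × 1/3 = 177
χ² = Σ (O − E)² / E
  creeper: (360 − 354)² / 354 = 0.1017
  normal-legged: (171 − 177)² / 177 = 0.2034
χ² = 0.1017 + 0.2034 = 0.3051 ≈ 0.305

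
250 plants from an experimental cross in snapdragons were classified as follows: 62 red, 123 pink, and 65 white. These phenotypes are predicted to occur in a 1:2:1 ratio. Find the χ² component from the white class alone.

0.100

The 1:2:1 ratio has 4 parts, so with N = 250 the expected counts are:
  red: 250 × 1/4 = 62.5
  pink: 250 × 2/4 = 125
  white: 250 × 1/4 = 62.5
Contribution of white: (65 − 62.5)² / 62.5 = 0.1000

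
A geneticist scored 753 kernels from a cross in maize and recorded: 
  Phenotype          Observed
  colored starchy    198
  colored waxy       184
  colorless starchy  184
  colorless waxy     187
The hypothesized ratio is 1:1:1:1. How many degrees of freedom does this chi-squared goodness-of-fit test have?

3

A goodness-of-fit test with 4 phenotype classes has df = 4 − 1 = 3.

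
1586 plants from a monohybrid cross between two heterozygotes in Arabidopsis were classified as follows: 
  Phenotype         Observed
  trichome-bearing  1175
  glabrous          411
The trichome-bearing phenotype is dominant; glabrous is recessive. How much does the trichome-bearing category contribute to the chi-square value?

0.177

For a monohybrid cross between heterozygotes with complete dominance, the expected phenotypic ratio is 3:1.
The 3:1 ratio has 4 parts, so with N = 1586 the expected counts are:
  trichome-bearing: 1586 × 3/4 = 1189.5
  glabrous: 1586 × 1/4 = 396.5
Contribution of trichome-bearing: (1175 − 1189.5)² / 1189.5 = 0.1768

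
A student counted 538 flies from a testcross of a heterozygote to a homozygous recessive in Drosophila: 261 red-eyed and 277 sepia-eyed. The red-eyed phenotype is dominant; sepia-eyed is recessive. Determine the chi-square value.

A testcross of a heterozygote (Aa × aa) gives a 1:1 phenotypic ratio.
Expected counts for N = 538 under a 1:1 ratio (total parts = 2):
  red-eyed: 538 × 1/2 = 269
  sepia-eyed: 538 × 1/2 = 269
χ² = Σ (O − E)² / E
  red-eyed: (261 − 269)² / 269 = 0.2379
  sepia-eyed: (277 − 269)² / 269 = 0.2379
χ² = 0.2379 + 0.2379 = 0.4758 ≈ 0.476

0.476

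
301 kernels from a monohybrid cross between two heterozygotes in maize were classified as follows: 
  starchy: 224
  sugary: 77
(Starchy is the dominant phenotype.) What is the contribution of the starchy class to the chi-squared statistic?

For a monohybrid cross between heterozygotes with complete dominance, the expected phenotypic ratio is 3:1.
The 3:1 ratio has 4 parts, so with N = 301 the expected counts are:
  starchy: 301 × 3/4 = 225.75
  sugary: 301 × 1/4 = 75.25
Contribution of starchy: (224 − 225.75)² / 225.75 = 0.0136

0.014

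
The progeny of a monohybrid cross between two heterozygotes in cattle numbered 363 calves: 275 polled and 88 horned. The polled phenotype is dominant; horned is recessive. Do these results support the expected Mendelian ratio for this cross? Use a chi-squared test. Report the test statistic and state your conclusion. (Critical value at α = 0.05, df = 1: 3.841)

For a monohybrid cross between heterozygotes with complete dominance, the expected phenotypic ratio is 3:1.
The 3:1 ratio has 4 parts, so with N = 363 the expected counts are:
  polled: 363 × 3/4 = 272.25
  horned: 363 × 1/4 = 90.75
χ² = Σ (O − E)² / E
  polled: (275 − 272.25)² / 272.25 = 0.0278
  horned: (88 − 90.75)² / 90.75 = 0.0833
χ² = 0.0278 + 0.0833 = 0.1111 ≈ 0.111
Degrees of freedom = 2 − 1 = 1; critical value at α = 0.05 is 3.841.
Since 0.111 < 3.841, we fail to reject the null hypothesis — the data are consistent with the 3:1 ratio.

0.111; consistent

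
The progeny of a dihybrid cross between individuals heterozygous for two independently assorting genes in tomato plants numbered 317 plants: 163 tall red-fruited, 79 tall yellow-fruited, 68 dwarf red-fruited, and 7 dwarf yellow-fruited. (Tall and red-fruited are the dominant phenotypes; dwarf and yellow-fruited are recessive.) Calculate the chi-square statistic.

A dihybrid F₂ with independent assortment and complete dominance at both loci gives a 9:3:3:1 phenotypic ratio.
Total ratio parts = 16. Expected numbers out of 317:
  tall red-fruited: 317 × 9/16 = 178.3125
  tall yellow-fruited: 317 × 3/16 = 59.4375
  dwarf red-fruited: 317 × 3/16 = 59.4375
  dwarf yellow-fruited: 317 × 1/16 = 19.8125
χ² = Σ (O − E)² / E
  tall red-fruited: (163 − 178.3125)² / 178.3125 = 1.3150
  tall yellow-fruited: (79 − 59.4375)² / 59.4375 = 6.4386
  dwarf red-fruited: (68 − 59.4375)² / 59.4375 = 1.2335
  dwarf yellow-fruited: (7 − 19.8125)² / 19.8125 = 8.2857
χ² = 1.3150 + 6.4386 + 1.2335 + 8.2857 = 17.2728 ≈ 17.273

17.273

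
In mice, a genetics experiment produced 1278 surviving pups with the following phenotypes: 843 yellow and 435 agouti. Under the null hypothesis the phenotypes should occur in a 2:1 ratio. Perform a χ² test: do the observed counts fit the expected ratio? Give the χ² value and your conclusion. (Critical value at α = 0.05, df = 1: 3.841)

0.285; consistent

Total ratio parts = 3. Expected numbers out of 1278:
  yellow: 1278 × 2/3 = 852
  agouti: 1278 × 1/3 = 426
χ² = Σ (O − E)² / E
  yellow: (843 − 852)² / 852 = 0.0951
  agouti: (435 − 426)² / 426 = 0.1901
χ² = 0.0951 + 0.1901 = 0.2852 ≈ 0.285
Degrees of freedom = 2 − 1 = 1; critical value at α = 0.05 is 3.841.
Since 0.285 < 3.841, we fail to reject the null hypothesis — the data are consistent with the 2:1 ratio.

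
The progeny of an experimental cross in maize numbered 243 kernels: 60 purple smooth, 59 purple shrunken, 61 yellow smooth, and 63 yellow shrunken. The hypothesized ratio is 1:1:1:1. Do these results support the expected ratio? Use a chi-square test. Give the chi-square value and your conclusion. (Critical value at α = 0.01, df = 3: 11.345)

0.144; consistent

The 1:1:1:1 ratio has 4 parts, so with N = 243 the expected counts are:
  purple smooth: 243 × 1/4 = 60.75
  purple shrunken: 243 × 1/4 = 60.75
  yellow smooth: 243 × 1/4 = 60.75
  yellow shrunken: 243 × 1/4 = 60.75
χ² = Σ (O − E)² / E
  purple smooth: (60 − 60.75)² / 60.75 = 0.0093
  purple shrunken: (59 − 60.75)² / 60.75 = 0.0504
  yellow smooth: (61 − 60.75)² / 60.75 = 0.0010
  yellow shrunken: (63 − 60.75)² / 60.75 = 0.0833
χ² = 0.0093 + 0.0504 + 0.0010 + 0.0833 = 0.144
Degrees of freedom = 4 − 1 = 3; critical value at α = 0.01 is 11.345.
Since 0.144 < 11.345, we fail to reject the null hypothesis — the data are consistent with the 1:1:1:1 ratio.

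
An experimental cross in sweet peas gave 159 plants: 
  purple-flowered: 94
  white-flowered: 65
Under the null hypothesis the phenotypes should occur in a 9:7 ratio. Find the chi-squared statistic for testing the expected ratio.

0.532

Total ratio parts = 16. Expected numbers out of 159:
  purple-flowered: 159 × 9/16 = 89.4375
  white-flowered: 159 × 7/16 = 69.5625
χ² = Σ (O − E)² / E
  purple-flowered: (94 − 89.4375)² / 89.4375 = 0.2327
  white-flowered: (65 − 69.5625)² / 69.5625 = 0.2992
χ² = 0.2327 + 0.2992 = 0.5319 ≈ 0.532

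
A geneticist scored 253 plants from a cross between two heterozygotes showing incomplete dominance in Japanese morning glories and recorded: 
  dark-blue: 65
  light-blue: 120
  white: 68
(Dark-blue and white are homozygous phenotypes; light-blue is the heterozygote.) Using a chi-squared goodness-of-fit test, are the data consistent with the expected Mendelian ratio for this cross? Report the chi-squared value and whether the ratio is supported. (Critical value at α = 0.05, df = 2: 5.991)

0.739; consistent

With incomplete dominance, a heterozygote × heterozygote cross gives a 1:2:1 phenotypic ratio.
Expected counts for N = 253 under a 1:2:1 ratio (total parts = 4):
  dark-blue: 253 × 1/4 = 63.25
  light-blue: 253 × 2/4 = 126.5
  white: 253 × 1/4 = 63.25
χ² = Σ (O − E)² / E
  dark-blue: (65 − 63.25)² / 63.25 = 0.0484
  light-blue: (120 − 126.5)² / 126.5 = 0.3340
  white: (68 − 63.25)² / 63.25 = 0.3567
χ² = 0.0484 + 0.3340 + 0.3567 = 0.7391 ≈ 0.739
Degrees of freedom = 3 − 1 = 2; critical value at α = 0.05 is 5.991.
Since 0.739 < 5.991, we fail to reject the null hypothesis — the data are consistent with the 1:2:1 ratio.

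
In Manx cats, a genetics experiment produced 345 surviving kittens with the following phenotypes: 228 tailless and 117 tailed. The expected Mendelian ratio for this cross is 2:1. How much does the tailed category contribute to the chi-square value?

0.035

The 2:1 ratio has 3 parts, so with N = 345 the expected counts are:
  tailless: 345 × 2/3 = 230
  tailed: 345 × 1/3 = 115
Contribution of tailed: (117 − 115)² / 115 = 0.0348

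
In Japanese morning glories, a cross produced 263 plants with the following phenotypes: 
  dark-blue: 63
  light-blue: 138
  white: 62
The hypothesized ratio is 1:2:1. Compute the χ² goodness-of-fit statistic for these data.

Total ratio parts = 4. Expected numbers out of 263:
  dark-blue: 263 × 1/4 = 65.75
  light-blue: 263 × 2/4 = 131.5
  white: 263 × 1/4 = 65.75
χ² = Σ (O − E)² / E
  dark-blue: (63 − 65.75)² / 65.75 = 0.1150
  light-blue: (138 − 131.5)² / 131.5 = 0.3213
  white: (62 − 65.75)² / 65.75 = 0.2139
χ² = 0.1150 + 0.3213 + 0.2139 = 0.6502 ≈ 0.650

0.650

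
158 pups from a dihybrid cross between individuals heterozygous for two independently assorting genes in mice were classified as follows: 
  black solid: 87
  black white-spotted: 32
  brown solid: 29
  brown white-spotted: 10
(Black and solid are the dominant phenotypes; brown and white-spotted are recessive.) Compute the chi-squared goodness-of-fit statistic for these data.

0.245

A dihybrid F₂ with independent assortment and complete dominance at both loci gives a 9:3:3:1 phenotypic ratio.
Under the 9:3:3:1 hypothesis (Σ ratio = 16, N = 158):
  black solid: 158 × 9/16 = 88.875
  black white-spotted: 158 × 3/16 = 29.625
  brown solid: 158 × 3/16 = 29.625
  brown white-spotted: 158 × 1/16 = 9.875
χ² = Σ (O − E)² / E
  black solid: (87 − 88.875)² / 88.875 = 0.0396
  black white-spotted: (32 − 29.625)² / 29.625 = 0.1904
  brown solid: (29 − 29.625)² / 29.625 = 0.0132
  brown white-spotted: (10 − 9.875)² / 9.875 = 0.0016
χ² = 0.0396 + 0.1904 + 0.0132 + 0.0016 = 0.2448 ≈ 0.245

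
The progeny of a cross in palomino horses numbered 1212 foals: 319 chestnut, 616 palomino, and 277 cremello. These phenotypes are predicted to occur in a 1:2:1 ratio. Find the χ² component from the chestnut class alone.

Under the 1:2:1 hypothesis (Σ ratio = 4, N = 1212):
  chestnut: 1212 × 1/4 = 303
  palomino: 1212 × 2/4 = 606
  cremello: 1212 × 1/4 = 303
Contribution of chestnut: (319 − 303)² / 303 = 0.8449

0.845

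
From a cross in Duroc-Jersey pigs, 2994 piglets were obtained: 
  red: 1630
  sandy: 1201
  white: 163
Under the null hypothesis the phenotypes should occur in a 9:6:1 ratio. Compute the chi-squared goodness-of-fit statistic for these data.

10.303

The 9:6:1 ratio has 16 parts, so with N = 2994 the expected counts are:
  red: 2994 × 9/16 = 1684.125
  sandy: 2994 × 6/16 = 1122.75
  white: 2994 × 1/16 = 187.125
χ² = Σ (O − E)² / E
  red: (1630 − 1684.125)² / 1684.125 = 1.7395
  sandy: (1201 − 1122.75)² / 1122.75 = 5.4536
  white: (163 − 187.125)² / 187.125 = 3.1103
χ² = 1.7395 + 5.4536 + 3.1103 = 10.3034 ≈ 10.303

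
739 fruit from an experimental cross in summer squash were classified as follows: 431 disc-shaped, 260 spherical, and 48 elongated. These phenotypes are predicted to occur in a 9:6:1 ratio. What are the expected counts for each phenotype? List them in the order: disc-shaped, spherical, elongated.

The 9:6:1 ratio has 16 parts, so with N = 739 the expected counts are:
  disc-shaped: 739 × 9/16 = 415.6875
  spherical: 739 × 6/16 = 277.125
  elongated: 739 × 1/16 = 46.1875

415.6875, 277.125, 46.1875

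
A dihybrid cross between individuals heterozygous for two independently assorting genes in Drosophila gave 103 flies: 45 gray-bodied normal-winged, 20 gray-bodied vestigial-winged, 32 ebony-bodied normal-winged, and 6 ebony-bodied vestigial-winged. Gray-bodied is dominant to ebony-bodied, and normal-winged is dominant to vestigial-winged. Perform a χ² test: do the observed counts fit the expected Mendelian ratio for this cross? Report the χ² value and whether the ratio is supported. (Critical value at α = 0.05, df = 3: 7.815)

A dihybrid F₂ with independent assortment and complete dominance at both loci gives a 9:3:3:1 phenotypic ratio.
Total ratio parts = 16. Expected numbers out of 103:
  gray-bodied normal-winged: 103 × 9/16 = 57.9375
  gray-bodied vestigial-winged: 103 × 3/16 = 19.3125
  ebony-bodied normal-winged: 103 × 3/16 = 19.3125
  ebony-bodied vestigial-winged: 103 × 1/16 = 6.4375
χ² = Σ (O − E)² / E
  gray-bodied normal-winged: (45 − 57.9375)² / 57.9375 = 2.8890
  gray-bodied vestigial-winged: (20 − 19.3125)² / 19.3125 = 0.0245
  ebony-bodied normal-winged: (32 − 19.3125)² / 19.3125 = 8.3352
  ebony-bodied vestigial-winged: (6 − 6.4375)² / 6.4375 = 0.0297
χ² = 2.8890 + 0.0245 + 8.3352 + 0.0297 = 11.2784 ≈ 11.278
Degrees of freedom = 4 − 1 = 3; critical value at α = 0.05 is 7.815.
Since 11.278 > 7.815, we reject the null hypothesis — the data do not fit the 9:3:3:1 ratio.

11.278; not consistent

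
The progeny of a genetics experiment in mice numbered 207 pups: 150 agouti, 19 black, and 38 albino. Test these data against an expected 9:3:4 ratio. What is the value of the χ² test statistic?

Expected counts for N = 207 under a 9:3:4 ratio (total parts = 16):
  agouti: 207 × 9/16 = 116.4375
  black: 207 × 3/16 = 38.8125
  albino: 207 × 4/16 = 51.75
χ² = Σ (O − E)² / E
  agouti: (150 − 116.4375)² / 116.4375 = 9.6742
  black: (19 − 38.8125)² / 38.8125 = 10.1136
  albino: (38 − 51.75)² / 51.75 = 3.6534
χ² = 9.6742 + 10.1136 + 3.6534 = 23.4412 ≈ 23.441

23.441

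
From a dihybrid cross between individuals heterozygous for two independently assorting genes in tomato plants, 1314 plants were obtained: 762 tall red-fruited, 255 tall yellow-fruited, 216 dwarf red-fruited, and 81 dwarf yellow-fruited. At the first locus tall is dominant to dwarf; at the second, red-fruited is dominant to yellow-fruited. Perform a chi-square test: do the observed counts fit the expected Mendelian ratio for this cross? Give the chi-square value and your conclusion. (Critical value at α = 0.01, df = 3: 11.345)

4.770; consistent

A dihybrid F₂ with independent assortment and complete dominance at both loci gives a 9:3:3:1 phenotypic ratio.
The 9:3:3:1 ratio has 16 parts, so with N = 1314 the expected counts are:
  tall red-fruited: 1314 × 9/16 = 739.125
  tall yellow-fruited: 1314 × 3/16 = 246.375
  dwarf red-fruited: 1314 × 3/16 = 246.375
  dwarf yellow-fruited: 1314 × 1/16 = 82.125
χ² = Σ (O − E)² / E
  tall red-fruited: (762 − 739.125)² / 739.125 = 0.7080
  tall yellow-fruited: (255 − 246.375)² / 246.375 = 0.3019
  dwarf red-fruited: (216 − 246.375)² / 246.375 = 3.7449
  dwarf yellow-fruited: (81 − 82.125)² / 82.125 = 0.0154
χ² = 0.7080 + 0.3019 + 3.7449 + 0.0154 = 4.7702 ≈ 4.770
Degrees of freedom = 4 − 1 = 3; critical value at α = 0.01 is 11.345.
Since 4.770 < 11.345, we fail to reject the null hypothesis — the data are consistent with the 9:3:3:1 ratio.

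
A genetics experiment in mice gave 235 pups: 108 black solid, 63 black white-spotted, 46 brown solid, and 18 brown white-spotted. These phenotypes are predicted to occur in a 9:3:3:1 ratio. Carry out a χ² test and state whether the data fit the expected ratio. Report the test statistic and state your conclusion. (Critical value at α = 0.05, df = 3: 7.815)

Total ratio parts = 16. Expected numbers out of 235:
  black solid: 235 × 9/16 = 132.1875
  black white-spotted: 235 × 3/16 = 44.0625
  brown solid: 235 × 3/16 = 44.0625
  brown white-spotted: 235 × 1/16 = 14.6875
χ² = Σ (O − E)² / E
  black solid: (108 − 132.1875)² / 132.1875 = 4.4258
  black white-spotted: (63 − 44.0625)² / 44.0625 = 8.1391
  brown solid: (46 − 44.0625)² / 44.0625 = 0.0852
  brown white-spotted: (18 − 14.6875)² / 14.6875 = 0.7471
χ² = 4.4258 + 8.1391 + 0.0852 + 0.7471 = 13.3972 ≈ 13.397
Degrees of freedom = 4 − 1 = 3; critical value at α = 0.05 is 7.815.
Since 13.397 > 7.815, we reject the null hypothesis — the data do not fit the 9:3:3:1 ratio.

13.397; not consistent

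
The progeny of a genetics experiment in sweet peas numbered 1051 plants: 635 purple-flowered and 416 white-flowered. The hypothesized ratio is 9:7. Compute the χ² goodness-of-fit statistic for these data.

7.422

Under the 9:7 hypothesis (Σ ratio = 16, N = 1051):
  purple-flowered: 1051 × 9/16 = 591.1875
  white-flowered: 1051 × 7/16 = 459.8125
χ² = Σ (O − E)² / E
  purple-flowered: (635 − 591.1875)² / 591.1875 = 3.2469
  white-flowered: (416 − 459.8125)² / 459.8125 = 4.1746
χ² = 3.2469 + 4.1746 = 7.4215 ≈ 7.422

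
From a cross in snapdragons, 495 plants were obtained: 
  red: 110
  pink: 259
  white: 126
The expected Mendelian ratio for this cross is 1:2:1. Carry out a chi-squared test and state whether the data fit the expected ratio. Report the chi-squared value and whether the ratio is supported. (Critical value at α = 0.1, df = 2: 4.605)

2.103; consistent

Expected counts for N = 495 under a 1:2:1 ratio (total parts = 4):
  red: 495 × 1/4 = 123.75
  pink: 495 × 2/4 = 247.5
  white: 495 × 1/4 = 123.75
χ² = Σ (O − E)² / E
  red: (110 − 123.75)² / 123.75 = 1.5278
  pink: (259 − 247.5)² / 247.5 = 0.5343
  white: (126 − 123.75)² / 123.75 = 0.0409
χ² = 1.5278 + 0.5343 + 0.0409 = 2.103
Degrees of freedom = 3 − 1 = 2; critical value at α = 0.1 is 4.605.
Since 2.103 < 4.605, we fail to reject the null hypothesis — the data are consistent with the 1:2:1 ratio.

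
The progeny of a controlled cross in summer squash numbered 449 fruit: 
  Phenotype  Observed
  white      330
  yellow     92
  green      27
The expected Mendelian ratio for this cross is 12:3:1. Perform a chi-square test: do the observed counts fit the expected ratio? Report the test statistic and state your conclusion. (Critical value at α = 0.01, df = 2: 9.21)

0.901; consistent

Under the 12:3:1 hypothesis (Σ ratio = 16, N = 449):
  white: 449 × 12/16 = 336.75
  yellow: 449 × 3/16 = 84.1875
  green: 449 × 1/16 = 28.0625
χ² = Σ (O − E)² / E
  white: (330 − 336.75)² / 336.75 = 0.1353
  yellow: (92 − 84.1875)² / 84.1875 = 0.7250
  green: (27 − 28.0625)² / 28.0625 = 0.0402
χ² = 0.1353 + 0.7250 + 0.0402 = 0.9005 ≈ 0.901
Degrees of freedom = 3 − 1 = 2; critical value at α = 0.01 is 9.21.
Since 0.901 < 9.21, we fail to reject the null hypothesis — the data are consistent with the 12:3:1 ratio.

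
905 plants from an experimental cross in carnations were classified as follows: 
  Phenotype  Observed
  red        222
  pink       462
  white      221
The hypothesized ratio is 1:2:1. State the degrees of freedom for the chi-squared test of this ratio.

2

A goodness-of-fit test with 3 phenotype classes has df = 3 − 1 = 2.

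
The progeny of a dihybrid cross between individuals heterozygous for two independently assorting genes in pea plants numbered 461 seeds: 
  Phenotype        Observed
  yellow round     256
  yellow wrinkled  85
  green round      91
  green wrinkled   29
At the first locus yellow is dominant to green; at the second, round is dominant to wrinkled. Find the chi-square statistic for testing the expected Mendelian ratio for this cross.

A dihybrid F₂ with independent assortment and complete dominance at both loci gives a 9:3:3:1 phenotypic ratio.
Expected counts for N = 461 under a 9:3:3:1 ratio (total parts = 16):
  yellow round: 461 × 9/16 = 259.3125
  yellow wrinkled: 461 × 3/16 = 86.4375
  green round: 461 × 3/16 = 86.4375
  green wrinkled: 461 × 1/16 = 28.8125
χ² = Σ (O − E)² / E
  yellow round: (256 − 259.3125)² / 259.3125 = 0.0423
  yellow wrinkled: (85 − 86.4375)² / 86.4375 = 0.0239
  green round: (91 − 86.4375)² / 86.4375 = 0.2408
  green wrinkled: (29 − 28.8125)² / 28.8125 = 0.0012
χ² = 0.0423 + 0.0239 + 0.2408 + 0.0012 = 0.3082 ≈ 0.308

0.308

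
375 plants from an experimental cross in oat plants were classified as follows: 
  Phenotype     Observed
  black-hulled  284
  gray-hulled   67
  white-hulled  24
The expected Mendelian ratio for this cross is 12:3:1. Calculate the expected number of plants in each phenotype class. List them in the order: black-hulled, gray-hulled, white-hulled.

281.25, 70.3125, 23.4375

Total ratio parts = 16. Expected numbers out of 375:
  black-hulled: 375 × 12/16 = 281.25
  gray-hulled: 375 × 3/16 = 70.3125
  white-hulled: 375 × 1/16 = 23.4375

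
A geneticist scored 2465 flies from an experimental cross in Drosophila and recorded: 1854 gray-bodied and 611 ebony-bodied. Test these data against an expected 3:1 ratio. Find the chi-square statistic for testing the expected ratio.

0.060

Total ratio parts = 4. Expected numbers out of 2465:
  gray-bodied: 2465 × 3/4 = 1848.75
  ebony-bodied: 2465 × 1/4 = 616.25
χ² = Σ (O − E)² / E
  gray-bodied: (1854 − 1848.75)² / 1848.75 = 0.0149
  ebony-bodied: (611 − 616.25)² / 616.25 = 0.0447
χ² = 0.0149 + 0.0447 = 0.0596 ≈ 0.060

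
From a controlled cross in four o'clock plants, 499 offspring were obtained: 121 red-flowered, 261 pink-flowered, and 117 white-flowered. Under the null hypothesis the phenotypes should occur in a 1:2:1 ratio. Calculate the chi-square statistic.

Total ratio parts = 4. Expected numbers out of 499:
  red-flowered: 499 × 1/4 = 124.75
  pink-flowered: 499 × 2/4 = 249.5
  white-flowered: 499 × 1/4 = 124.75
χ² = Σ (O − E)² / E
  red-flowered: (121 − 124.75)² / 124.75 = 0.1127
  pink-flowered: (261 − 249.5)² / 249.5 = 0.5301
  white-flowered: (117 − 124.75)² / 124.75 = 0.4815
χ² = 0.1127 + 0.5301 + 0.4815 = 1.1243 ≈ 1.124

1.124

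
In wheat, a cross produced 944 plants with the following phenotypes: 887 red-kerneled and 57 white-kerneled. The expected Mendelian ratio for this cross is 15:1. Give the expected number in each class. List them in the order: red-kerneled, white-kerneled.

Expected counts for N = 944 under a 15:1 ratio (total parts = 16):
  red-kerneled: 944 × 15/16 = 885
  white-kerneled: 944 × 1/16 = 59

885, 59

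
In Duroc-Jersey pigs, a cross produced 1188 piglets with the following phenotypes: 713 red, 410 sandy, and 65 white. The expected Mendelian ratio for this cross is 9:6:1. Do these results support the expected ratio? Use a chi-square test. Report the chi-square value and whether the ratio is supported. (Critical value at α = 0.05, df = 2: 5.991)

6.978; not consistent

Expected counts for N = 1188 under a 9:6:1 ratio (total parts = 16):
  red: 1188 × 9/16 = 668.25
  sandy: 1188 × 6/16 = 445.5
  white: 1188 × 1/16 = 74.25
χ² = Σ (O − E)² / E
  red: (713 − 668.25)² / 668.25 = 2.9967
  sandy: (410 − 445.5)² / 445.5 = 2.8288
  white: (65 − 74.25)² / 74.25 = 1.1524
χ² = 2.9967 + 2.8288 + 1.1524 = 6.9779 ≈ 6.978
Degrees of freedom = 3 − 1 = 2; critical value at α = 0.05 is 5.991.
Since 6.978 > 5.991, we reject the null hypothesis — the data do not fit the 9:6:1 ratio.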